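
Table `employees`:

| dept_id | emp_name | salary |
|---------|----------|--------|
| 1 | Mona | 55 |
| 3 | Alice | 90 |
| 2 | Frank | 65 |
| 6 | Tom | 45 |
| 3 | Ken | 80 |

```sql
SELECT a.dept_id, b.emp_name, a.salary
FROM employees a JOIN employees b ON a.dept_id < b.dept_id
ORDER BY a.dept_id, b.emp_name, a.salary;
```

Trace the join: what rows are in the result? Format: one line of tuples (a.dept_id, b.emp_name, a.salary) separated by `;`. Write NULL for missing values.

INNER JOIN keeps only pairs where the ON condition holds.
Matching on a.dept_id < b.dept_id.
Matched pairs: 9.

(1, Alice, 55); (1, Frank, 55); (1, Ken, 55); (1, Tom, 55); (2, Alice, 65); (2, Ken, 65); (2, Tom, 65); (3, Tom, 80); (3, Tom, 90)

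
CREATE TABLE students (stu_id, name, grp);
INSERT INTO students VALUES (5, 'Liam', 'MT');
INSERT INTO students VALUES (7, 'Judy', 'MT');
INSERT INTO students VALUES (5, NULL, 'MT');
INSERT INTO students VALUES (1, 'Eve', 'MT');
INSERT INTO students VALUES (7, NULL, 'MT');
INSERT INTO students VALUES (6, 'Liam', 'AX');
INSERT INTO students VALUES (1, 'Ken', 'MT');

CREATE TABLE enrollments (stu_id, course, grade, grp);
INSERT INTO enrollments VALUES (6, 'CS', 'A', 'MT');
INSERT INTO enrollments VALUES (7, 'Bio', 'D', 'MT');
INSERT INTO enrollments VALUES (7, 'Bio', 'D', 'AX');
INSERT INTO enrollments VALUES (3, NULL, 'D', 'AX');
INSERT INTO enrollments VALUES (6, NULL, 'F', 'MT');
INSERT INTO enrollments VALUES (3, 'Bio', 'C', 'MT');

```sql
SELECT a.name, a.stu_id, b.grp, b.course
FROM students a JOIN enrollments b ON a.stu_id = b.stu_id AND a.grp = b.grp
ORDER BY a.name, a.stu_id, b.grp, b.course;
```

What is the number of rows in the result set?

INNER JOIN keeps only pairs where the ON condition holds.
Matching on a.stu_id = b.stu_id AND a.grp = b.grp.
Matched pairs: 2.
Total: 2 rows.

2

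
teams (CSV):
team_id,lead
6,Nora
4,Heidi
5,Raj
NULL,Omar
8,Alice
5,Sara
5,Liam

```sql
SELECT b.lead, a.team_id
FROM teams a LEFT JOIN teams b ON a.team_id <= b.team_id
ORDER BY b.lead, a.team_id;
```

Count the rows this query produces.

25

LEFT JOIN keeps every row from `teams a`; unmatched rows get NULL for `teams b`'s columns.
Matching on a.team_id <= b.team_id. A NULL in a compared column never satisfies the condition.
Matched pairs: 24; unmatched a rows kept: 1.
Total: 24 matched + 1 padded = 25 rows.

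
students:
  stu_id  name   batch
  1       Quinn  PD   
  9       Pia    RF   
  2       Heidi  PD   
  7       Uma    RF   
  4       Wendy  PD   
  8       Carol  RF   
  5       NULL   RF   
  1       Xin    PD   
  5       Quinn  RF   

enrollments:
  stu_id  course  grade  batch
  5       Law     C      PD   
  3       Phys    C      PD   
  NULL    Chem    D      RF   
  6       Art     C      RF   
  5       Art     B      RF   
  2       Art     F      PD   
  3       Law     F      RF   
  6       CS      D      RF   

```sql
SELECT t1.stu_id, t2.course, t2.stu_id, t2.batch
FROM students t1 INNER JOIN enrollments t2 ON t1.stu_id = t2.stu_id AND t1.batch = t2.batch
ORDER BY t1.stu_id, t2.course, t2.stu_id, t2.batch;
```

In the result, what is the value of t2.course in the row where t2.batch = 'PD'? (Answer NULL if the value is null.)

INNER JOIN keeps only pairs where the ON condition holds.
Matching on t1.stu_id = t2.stu_id AND t1.batch = t2.batch. A NULL in a compared column never satisfies the condition.
- t1 row (stu_id=1, batch=PD): no match → dropped.
- t1 row (stu_id=9, batch=RF): no match → dropped.
- t1 row (stu_id=2, batch=PD): matches 1 t2 row(s) → 1 output row(s).
- t1 row (stu_id=7, batch=RF): no match → dropped.
- t1 row (stu_id=4, batch=PD): no match → dropped.
- t1 row (stu_id=8, batch=RF): no match → dropped.
- t1 row (stu_id=5, batch=RF): matches 1 t2 row(s) → 1 output row(s).
- t1 row (stu_id=1, batch=PD): no match → dropped.
- t1 row (stu_id=5, batch=RF): matches 1 t2 row(s) → 1 output row(s).

Art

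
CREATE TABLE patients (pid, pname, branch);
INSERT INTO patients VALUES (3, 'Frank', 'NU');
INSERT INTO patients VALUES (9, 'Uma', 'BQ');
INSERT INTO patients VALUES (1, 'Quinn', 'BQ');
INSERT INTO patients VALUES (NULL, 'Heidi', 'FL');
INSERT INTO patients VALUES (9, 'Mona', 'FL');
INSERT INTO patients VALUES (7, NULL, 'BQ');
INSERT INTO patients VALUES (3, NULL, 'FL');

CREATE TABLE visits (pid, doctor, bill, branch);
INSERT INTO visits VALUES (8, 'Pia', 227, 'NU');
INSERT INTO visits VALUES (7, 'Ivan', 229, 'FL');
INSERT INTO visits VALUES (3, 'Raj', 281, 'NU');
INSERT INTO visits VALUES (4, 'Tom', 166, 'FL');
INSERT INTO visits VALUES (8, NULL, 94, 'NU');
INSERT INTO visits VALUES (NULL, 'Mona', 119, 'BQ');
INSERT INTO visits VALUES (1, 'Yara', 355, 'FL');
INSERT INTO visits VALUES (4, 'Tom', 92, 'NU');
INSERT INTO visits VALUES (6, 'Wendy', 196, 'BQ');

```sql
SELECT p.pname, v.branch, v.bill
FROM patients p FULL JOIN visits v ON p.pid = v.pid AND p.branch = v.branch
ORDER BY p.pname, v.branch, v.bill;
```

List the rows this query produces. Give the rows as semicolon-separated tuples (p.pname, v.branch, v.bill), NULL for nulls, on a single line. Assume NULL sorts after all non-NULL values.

FULL OUTER JOIN keeps every row from both sides; unmatched rows get NULL for the other side's columns.
Matching on p.pid = v.pid AND p.branch = v.branch. A NULL in a compared column never satisfies the condition.
- pid=3, branch=NU: 1 matching v row(s), so 1 row(s) emitted.
- pid=9, branch=BQ: no v row matches, row kept with v columns NULL.
- pid=1, branch=BQ: no v row matches, row kept with v columns NULL.
- pid=NULL, branch=FL: no v row matches, row kept with v columns NULL.
- pid=9, branch=FL: no v row matches, row kept with v columns NULL.
- pid=7, branch=BQ: no v row matches, row kept with v columns NULL.
- pid=3, branch=FL: no v row matches, row kept with v columns NULL.
- plus 8 unmatched v row(s), each kept with NULL p columns.

(Frank, NU, 281); (Heidi, NULL, NULL); (Mona, NULL, NULL); (Quinn, NULL, NULL); (Uma, NULL, NULL); (NULL, BQ, 119); (NULL, BQ, 196); (NULL, FL, 166); (NULL, FL, 229); (NULL, FL, 355); (NULL, NU, 92); (NULL, NU, 94); (NULL, NU, 227); (NULL, NULL, NULL); (NULL, NULL, NULL)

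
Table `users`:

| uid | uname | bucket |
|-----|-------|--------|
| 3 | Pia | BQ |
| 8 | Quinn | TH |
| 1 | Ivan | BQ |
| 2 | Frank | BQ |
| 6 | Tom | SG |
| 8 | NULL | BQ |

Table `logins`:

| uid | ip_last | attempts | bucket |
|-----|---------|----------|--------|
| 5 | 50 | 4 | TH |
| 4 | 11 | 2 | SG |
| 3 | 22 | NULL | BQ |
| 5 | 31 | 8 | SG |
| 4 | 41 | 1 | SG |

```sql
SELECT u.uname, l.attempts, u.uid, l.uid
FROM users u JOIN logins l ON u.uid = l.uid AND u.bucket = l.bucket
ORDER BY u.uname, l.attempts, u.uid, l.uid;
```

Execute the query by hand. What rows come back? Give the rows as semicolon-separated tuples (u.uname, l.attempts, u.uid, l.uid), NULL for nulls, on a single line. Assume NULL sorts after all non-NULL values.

(Pia, NULL, 3, 3)

INNER JOIN keeps only pairs where the ON condition holds.
Matching on u.uid = l.uid AND u.bucket = l.bucket.
- u row (uid=3, bucket=BQ): matches 1 l row(s) → 1 output row(s).
- u row (uid=8, bucket=TH): no match → dropped.
- u row (uid=1, bucket=BQ): no match → dropped.
- u row (uid=2, bucket=BQ): no match → dropped.
- u row (uid=6, bucket=SG): no match → dropped.
- u row (uid=8, bucket=BQ): no match → dropped.
After projecting and ordering:
u.uname | l.attempts | u.uid | l.uid
Pia | NULL | 3 | 3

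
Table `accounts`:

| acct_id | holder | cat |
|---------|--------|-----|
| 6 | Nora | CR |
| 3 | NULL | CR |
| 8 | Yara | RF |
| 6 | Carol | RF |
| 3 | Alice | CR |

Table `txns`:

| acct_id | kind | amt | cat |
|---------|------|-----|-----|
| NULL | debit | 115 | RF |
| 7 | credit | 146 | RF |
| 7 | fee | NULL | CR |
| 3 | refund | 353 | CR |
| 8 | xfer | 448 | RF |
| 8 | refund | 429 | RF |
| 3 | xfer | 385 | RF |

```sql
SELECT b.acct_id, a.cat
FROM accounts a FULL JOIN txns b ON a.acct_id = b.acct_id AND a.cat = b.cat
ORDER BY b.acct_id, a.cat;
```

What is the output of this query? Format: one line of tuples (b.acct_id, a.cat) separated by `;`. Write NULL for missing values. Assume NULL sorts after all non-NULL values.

(3, CR); (3, CR); (3, NULL); (7, NULL); (7, NULL); (8, RF); (8, RF); (NULL, CR); (NULL, RF); (NULL, NULL)

FULL OUTER JOIN keeps every row from both sides; unmatched rows get NULL for the other side's columns.
Matching on a.acct_id = b.acct_id AND a.cat = b.cat. A NULL in a compared column never satisfies the condition.
Matched pairs: 4; unmatched a rows kept: 2; unmatched b rows kept: 4.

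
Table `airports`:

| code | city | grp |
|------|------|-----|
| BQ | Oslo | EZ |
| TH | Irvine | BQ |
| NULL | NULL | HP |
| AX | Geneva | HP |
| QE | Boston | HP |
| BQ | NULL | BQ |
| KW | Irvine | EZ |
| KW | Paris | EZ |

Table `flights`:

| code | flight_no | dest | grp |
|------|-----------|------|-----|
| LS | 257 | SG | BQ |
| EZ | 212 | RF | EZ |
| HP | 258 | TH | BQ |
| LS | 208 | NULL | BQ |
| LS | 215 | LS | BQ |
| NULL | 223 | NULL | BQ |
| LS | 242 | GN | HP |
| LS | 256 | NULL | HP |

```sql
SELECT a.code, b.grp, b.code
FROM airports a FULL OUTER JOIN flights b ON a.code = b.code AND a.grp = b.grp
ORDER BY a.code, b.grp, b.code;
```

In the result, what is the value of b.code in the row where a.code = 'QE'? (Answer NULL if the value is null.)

FULL OUTER JOIN keeps every row from both sides; unmatched rows get NULL for the other side's columns.
Matching on a.code = b.code AND a.grp = b.grp. A NULL in a compared column never satisfies the condition.
Matched pairs: 0; unmatched a rows kept: 8; unmatched b rows kept: 8.

NULL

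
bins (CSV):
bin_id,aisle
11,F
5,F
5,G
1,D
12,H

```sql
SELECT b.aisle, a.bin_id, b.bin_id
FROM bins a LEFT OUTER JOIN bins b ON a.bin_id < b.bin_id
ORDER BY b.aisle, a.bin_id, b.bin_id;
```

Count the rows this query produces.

10

LEFT JOIN keeps every row from `bins a`; unmatched rows get NULL for `bins b`'s columns.
Matching on a.bin_id < b.bin_id.
- bin_id=11: 1 matching b row(s), so 1 row(s) emitted.
- bin_id=5: 2 matching b row(s), so 2 row(s) emitted.
- bin_id=5: 2 matching b row(s), so 2 row(s) emitted.
- bin_id=1: 4 matching b row(s), so 4 row(s) emitted.
- bin_id=12: no b row matches, row kept with b columns NULL.
Total: 9 matched + 1 padded = 10 rows.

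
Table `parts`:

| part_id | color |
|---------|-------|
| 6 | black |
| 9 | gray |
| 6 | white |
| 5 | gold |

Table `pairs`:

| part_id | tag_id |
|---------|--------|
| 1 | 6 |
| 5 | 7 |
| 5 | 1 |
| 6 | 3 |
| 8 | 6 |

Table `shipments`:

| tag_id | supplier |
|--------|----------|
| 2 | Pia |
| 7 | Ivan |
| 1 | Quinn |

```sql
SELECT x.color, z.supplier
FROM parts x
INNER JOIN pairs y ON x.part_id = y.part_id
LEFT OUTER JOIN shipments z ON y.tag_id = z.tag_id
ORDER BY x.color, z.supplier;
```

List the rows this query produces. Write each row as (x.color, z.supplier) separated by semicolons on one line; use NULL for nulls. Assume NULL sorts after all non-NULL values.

(black, NULL); (gold, Ivan); (gold, Quinn); (white, NULL)

Joins associate left-to-right: parts INNER JOIN pairs on part_id gives 4 intermediate row(s).
Then LEFT JOIN `shipments z` on tag_id: each of those 4 rows is kept; rows whose y.tag_id has no match in z get NULL for z's columns.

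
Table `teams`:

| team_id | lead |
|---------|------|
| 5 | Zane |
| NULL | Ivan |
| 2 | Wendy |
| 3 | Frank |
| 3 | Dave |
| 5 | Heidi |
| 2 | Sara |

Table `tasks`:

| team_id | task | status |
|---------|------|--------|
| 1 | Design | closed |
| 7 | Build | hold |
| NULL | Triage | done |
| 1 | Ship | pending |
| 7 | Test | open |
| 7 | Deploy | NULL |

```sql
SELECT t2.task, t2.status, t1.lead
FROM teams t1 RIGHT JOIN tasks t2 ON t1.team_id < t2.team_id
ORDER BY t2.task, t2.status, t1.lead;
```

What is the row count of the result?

RIGHT JOIN keeps every row from `tasks`; unmatched rows get NULL for `teams`'s columns.
Matching on t1.team_id < t2.team_id. A NULL in a compared column never satisfies the condition.
- t1 row (team_id=5): matches 3 t2 row(s) → 3 output row(s).
- t1 row (team_id=NULL): no match.
- t1 row (team_id=2): matches 3 t2 row(s) → 3 output row(s).
- t1 row (team_id=3): matches 3 t2 row(s) → 3 output row(s).
- t1 row (team_id=3): matches 3 t2 row(s) → 3 output row(s).
- t1 row (team_id=5): matches 3 t2 row(s) → 3 output row(s).
- t1 row (team_id=2): matches 3 t2 row(s) → 3 output row(s).
- 3 row(s) from t2 found no t1 partner → padded with NULL.
Total: 18 matched + 3 padded = 21 rows.

21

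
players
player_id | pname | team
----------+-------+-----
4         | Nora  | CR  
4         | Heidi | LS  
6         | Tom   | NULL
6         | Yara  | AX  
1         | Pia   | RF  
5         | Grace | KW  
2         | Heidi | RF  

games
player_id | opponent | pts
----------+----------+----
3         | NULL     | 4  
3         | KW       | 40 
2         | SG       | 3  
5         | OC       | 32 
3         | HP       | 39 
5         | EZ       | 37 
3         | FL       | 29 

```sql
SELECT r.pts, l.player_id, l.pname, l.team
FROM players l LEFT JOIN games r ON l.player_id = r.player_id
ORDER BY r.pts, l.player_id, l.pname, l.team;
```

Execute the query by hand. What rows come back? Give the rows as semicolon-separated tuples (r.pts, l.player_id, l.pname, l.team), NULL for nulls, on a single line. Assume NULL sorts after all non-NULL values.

(3, 2, Heidi, RF); (32, 5, Grace, KW); (37, 5, Grace, KW); (NULL, 1, Pia, RF); (NULL, 4, Heidi, LS); (NULL, 4, Nora, CR); (NULL, 6, Tom, NULL); (NULL, 6, Yara, AX)

LEFT JOIN keeps every row from `players`; unmatched rows get NULL for `games`'s columns.
Matching on l.player_id = r.player_id.
- player_id=4: no r row matches, row kept with r columns NULL.
- player_id=4: no r row matches, row kept with r columns NULL.
- player_id=6: no r row matches, row kept with r columns NULL.
- player_id=6: no r row matches, row kept with r columns NULL.
- player_id=1: no r row matches, row kept with r columns NULL.
- player_id=5: 2 matching r row(s), so 2 row(s) emitted.
- player_id=2: 1 matching r row(s), so 1 row(s) emitted.
After projecting and ordering:
r.pts | l.player_id | l.pname | l.team
3 | 2 | Heidi | RF
32 | 5 | Grace | KW
37 | 5 | Grace | KW
NULL | 1 | Pia | RF
NULL | 4 | Heidi | LS
NULL | 4 | Nora | CR
NULL | 6 | Tom | NULL
NULL | 6 | Yara | AX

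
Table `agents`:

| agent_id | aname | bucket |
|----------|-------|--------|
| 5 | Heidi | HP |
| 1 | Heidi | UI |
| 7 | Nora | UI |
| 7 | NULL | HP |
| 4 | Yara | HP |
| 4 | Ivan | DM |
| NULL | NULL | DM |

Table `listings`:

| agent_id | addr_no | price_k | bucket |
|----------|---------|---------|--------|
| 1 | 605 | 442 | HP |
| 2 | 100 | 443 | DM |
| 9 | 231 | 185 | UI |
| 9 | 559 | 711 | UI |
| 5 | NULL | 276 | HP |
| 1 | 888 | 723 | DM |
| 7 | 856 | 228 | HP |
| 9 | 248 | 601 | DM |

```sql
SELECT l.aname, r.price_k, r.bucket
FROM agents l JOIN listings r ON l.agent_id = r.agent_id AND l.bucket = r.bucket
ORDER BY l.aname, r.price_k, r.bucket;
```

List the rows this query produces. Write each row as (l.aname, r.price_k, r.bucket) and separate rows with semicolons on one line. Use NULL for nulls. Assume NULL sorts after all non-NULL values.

INNER JOIN keeps only pairs where the ON condition holds.
Matching on l.agent_id = r.agent_id AND l.bucket = r.bucket. A NULL in a compared column never satisfies the condition.
- l (agent_id=5, bucket=HP) pairs with 1 row(s) of r.
- l (agent_id=1, bucket=UI) has no partner → excluded.
- l (agent_id=7, bucket=UI) has no partner → excluded.
- l (agent_id=7, bucket=HP) pairs with 1 row(s) of r.
- l (agent_id=4, bucket=HP) has no partner → excluded.
- l (agent_id=4, bucket=DM) has no partner → excluded.
- l (agent_id=NULL, bucket=DM) has no partner → excluded.
After projecting and ordering:
l.aname | r.price_k | r.bucket
Heidi | 276 | HP
NULL | 228 | HP

(Heidi, 276, HP); (NULL, 228, HP)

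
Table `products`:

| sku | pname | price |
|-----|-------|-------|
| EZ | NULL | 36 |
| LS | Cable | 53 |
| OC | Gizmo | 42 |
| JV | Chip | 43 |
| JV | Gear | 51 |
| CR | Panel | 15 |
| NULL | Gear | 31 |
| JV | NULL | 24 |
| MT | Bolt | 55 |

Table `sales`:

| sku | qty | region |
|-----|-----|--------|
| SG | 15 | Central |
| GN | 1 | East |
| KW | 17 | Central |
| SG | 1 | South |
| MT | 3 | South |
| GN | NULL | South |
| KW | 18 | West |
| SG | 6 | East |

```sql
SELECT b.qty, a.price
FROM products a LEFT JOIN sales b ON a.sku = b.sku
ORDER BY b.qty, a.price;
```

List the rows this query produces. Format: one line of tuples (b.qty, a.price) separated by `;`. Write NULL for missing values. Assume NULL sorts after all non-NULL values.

LEFT JOIN keeps every row from `products`; unmatched rows get NULL for `sales`'s columns.
Matching on a.sku = b.sku. A NULL in a compared column never satisfies the condition.
- a (sku=EZ) has no partner → padded with NULL.
- a (sku=LS) has no partner → padded with NULL.
- a (sku=OC) has no partner → padded with NULL.
- a (sku=JV) has no partner → padded with NULL.
- a (sku=JV) has no partner → padded with NULL.
- a (sku=CR) has no partner → padded with NULL.
- a (sku=NULL) has no partner → padded with NULL.
- a (sku=JV) has no partner → padded with NULL.
- a (sku=MT) pairs with 1 row(s) of b.
After projecting and ordering:
b.qty | a.price
3 | 55
NULL | 15
NULL | 24
NULL | 31
NULL | 36
NULL | 42
NULL | 43
NULL | 51
NULL | 53

(3, 55); (NULL, 15); (NULL, 24); (NULL, 31); (NULL, 36); (NULL, 42); (NULL, 43); (NULL, 51); (NULL, 53)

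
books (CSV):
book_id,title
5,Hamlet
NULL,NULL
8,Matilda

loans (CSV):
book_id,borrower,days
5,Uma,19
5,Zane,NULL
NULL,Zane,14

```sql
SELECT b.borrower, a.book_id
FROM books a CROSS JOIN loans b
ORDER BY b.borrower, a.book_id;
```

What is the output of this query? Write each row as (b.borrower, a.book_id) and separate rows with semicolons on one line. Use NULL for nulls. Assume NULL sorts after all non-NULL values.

(Uma, 5); (Uma, 8); (Uma, NULL); (Zane, 5); (Zane, 5); (Zane, 8); (Zane, 8); (Zane, NULL); (Zane, NULL)

CROSS JOIN pairs every row of `books` with every row of `loans`: 3 × 3 = 9 rows.
After projecting and ordering:
b.borrower | a.book_id
Uma | 5
Uma | 8
Uma | NULL
Zane | 5
Zane | 5
Zane | 8
Zane | 8
Zane | NULL
Zane | NULL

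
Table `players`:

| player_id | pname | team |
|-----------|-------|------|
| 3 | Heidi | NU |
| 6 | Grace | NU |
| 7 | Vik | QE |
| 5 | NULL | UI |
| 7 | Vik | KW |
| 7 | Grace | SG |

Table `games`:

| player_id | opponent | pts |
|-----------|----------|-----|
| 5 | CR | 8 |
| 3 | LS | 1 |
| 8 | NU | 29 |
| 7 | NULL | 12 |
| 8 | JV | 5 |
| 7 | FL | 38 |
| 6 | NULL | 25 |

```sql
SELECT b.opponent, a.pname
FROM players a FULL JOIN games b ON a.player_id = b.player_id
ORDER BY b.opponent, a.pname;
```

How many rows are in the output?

FULL OUTER JOIN keeps every row from both sides; unmatched rows get NULL for the other side's columns.
Matching on a.player_id = b.player_id.
- a row (player_id=3): matches 1 b row(s) → 1 output row(s).
- a row (player_id=6): matches 1 b row(s) → 1 output row(s).
- a row (player_id=7): matches 2 b row(s) → 2 output row(s).
- a row (player_id=5): matches 1 b row(s) → 1 output row(s).
- a row (player_id=7): matches 2 b row(s) → 2 output row(s).
- a row (player_id=7): matches 2 b row(s) → 2 output row(s).
- plus 2 unmatched b row(s), each kept with NULL a columns.
Total: 9 matched + 2 padded = 11 rows.

11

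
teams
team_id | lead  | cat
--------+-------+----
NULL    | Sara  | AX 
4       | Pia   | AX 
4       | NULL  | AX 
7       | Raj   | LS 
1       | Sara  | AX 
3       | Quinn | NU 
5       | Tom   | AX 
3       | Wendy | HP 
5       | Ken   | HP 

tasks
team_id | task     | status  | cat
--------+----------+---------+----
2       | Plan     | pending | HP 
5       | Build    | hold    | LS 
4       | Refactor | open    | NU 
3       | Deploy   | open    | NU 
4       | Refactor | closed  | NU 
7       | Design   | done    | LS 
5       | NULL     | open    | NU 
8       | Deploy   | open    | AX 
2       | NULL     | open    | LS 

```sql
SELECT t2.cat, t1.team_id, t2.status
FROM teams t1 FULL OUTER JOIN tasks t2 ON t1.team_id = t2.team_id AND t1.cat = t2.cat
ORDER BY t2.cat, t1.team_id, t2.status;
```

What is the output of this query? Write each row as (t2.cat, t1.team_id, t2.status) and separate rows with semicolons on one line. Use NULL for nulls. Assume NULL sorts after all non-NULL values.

(AX, NULL, open); (HP, NULL, pending); (LS, 7, done); (LS, NULL, hold); (LS, NULL, open); (NU, 3, open); (NU, NULL, closed); (NU, NULL, open); (NU, NULL, open); (NULL, 1, NULL); (NULL, 3, NULL); (NULL, 4, NULL); (NULL, 4, NULL); (NULL, 5, NULL); (NULL, 5, NULL); (NULL, NULL, NULL)

FULL OUTER JOIN keeps every row from both sides; unmatched rows get NULL for the other side's columns.
Matching on t1.team_id = t2.team_id AND t1.cat = t2.cat. A NULL in a compared column never satisfies the condition.
Matched pairs: 2; unmatched t1 rows kept: 7; unmatched t2 rows kept: 7.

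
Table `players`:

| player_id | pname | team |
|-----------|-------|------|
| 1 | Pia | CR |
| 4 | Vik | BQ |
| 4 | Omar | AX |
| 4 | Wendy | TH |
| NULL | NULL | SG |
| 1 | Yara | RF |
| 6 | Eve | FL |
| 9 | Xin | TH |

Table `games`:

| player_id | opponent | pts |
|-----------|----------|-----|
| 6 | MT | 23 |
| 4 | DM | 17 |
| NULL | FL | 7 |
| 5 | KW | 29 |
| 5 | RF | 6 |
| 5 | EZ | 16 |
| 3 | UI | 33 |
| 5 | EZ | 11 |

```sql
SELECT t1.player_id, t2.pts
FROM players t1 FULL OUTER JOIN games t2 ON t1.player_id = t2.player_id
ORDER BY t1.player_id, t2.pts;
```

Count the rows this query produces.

FULL OUTER JOIN keeps every row from both sides; unmatched rows get NULL for the other side's columns.
Matching on t1.player_id = t2.player_id. A NULL in a compared column never satisfies the condition.
- t1 (player_id=1) has no partner → padded with NULL.
- t1 (player_id=4) pairs with 1 row(s) of t2.
- t1 (player_id=4) pairs with 1 row(s) of t2.
- t1 (player_id=4) pairs with 1 row(s) of t2.
- t1 (player_id=NULL) has no partner → padded with NULL.
- t1 (player_id=1) has no partner → padded with NULL.
- t1 (player_id=6) pairs with 1 row(s) of t2.
- t1 (player_id=9) has no partner → padded with NULL.
- 6 row(s) from t2 found no t1 partner → padded with NULL.
Total: 4 matched + 10 padded = 14 rows.

14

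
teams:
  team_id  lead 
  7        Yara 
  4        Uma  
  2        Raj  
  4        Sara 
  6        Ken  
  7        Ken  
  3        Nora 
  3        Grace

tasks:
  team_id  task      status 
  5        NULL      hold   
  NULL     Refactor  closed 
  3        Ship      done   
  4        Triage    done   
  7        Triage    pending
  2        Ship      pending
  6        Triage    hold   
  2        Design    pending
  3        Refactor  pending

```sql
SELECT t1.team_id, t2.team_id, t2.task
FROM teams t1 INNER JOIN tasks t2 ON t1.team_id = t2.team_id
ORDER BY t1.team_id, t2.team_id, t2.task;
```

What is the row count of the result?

11

INNER JOIN keeps only pairs where the ON condition holds.
Matching on t1.team_id = t2.team_id. A NULL in a compared column never satisfies the condition.
- t1[0] team_id=7 → 1 match(es) in t2 → 1 row(s).
- t1[1] team_id=4 → 1 match(es) in t2 → 1 row(s).
- t1[2] team_id=2 → 2 match(es) in t2 → 2 row(s).
- t1[3] team_id=4 → 1 match(es) in t2 → 1 row(s).
- t1[4] team_id=6 → 1 match(es) in t2 → 1 row(s).
- t1[5] team_id=7 → 1 match(es) in t2 → 1 row(s).
- t1[6] team_id=3 → 2 match(es) in t2 → 2 row(s).
- t1[7] team_id=3 → 2 match(es) in t2 → 2 row(s).
Total: 11 rows.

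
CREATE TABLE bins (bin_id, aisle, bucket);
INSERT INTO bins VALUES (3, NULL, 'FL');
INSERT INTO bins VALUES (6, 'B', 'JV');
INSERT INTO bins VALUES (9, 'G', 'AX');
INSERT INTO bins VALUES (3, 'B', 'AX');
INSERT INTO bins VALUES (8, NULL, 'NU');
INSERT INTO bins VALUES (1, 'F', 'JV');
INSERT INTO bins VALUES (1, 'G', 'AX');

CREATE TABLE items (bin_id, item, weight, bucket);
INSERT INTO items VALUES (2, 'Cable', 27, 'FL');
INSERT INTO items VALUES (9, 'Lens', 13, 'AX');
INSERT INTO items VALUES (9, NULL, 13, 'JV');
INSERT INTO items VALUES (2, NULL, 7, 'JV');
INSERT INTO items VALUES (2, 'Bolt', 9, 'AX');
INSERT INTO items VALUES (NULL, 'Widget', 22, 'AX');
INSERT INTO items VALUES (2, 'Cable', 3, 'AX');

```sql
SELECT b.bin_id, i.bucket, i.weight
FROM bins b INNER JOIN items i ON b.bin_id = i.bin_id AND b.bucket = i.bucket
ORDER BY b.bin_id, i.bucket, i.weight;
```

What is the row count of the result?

INNER JOIN keeps only pairs where the ON condition holds.
Matching on b.bin_id = i.bin_id AND b.bucket = i.bucket. A NULL in a compared column never satisfies the condition.
- bin_id=3, bucket=FL: no matching i row, dropped.
- bin_id=6, bucket=JV: no matching i row, dropped.
- bin_id=9, bucket=AX: 1 matching i row(s), so 1 row(s) emitted.
- bin_id=3, bucket=AX: no matching i row, dropped.
- bin_id=8, bucket=NU: no matching i row, dropped.
- bin_id=1, bucket=JV: no matching i row, dropped.
- bin_id=1, bucket=AX: no matching i row, dropped.
Total: 1 rows.

1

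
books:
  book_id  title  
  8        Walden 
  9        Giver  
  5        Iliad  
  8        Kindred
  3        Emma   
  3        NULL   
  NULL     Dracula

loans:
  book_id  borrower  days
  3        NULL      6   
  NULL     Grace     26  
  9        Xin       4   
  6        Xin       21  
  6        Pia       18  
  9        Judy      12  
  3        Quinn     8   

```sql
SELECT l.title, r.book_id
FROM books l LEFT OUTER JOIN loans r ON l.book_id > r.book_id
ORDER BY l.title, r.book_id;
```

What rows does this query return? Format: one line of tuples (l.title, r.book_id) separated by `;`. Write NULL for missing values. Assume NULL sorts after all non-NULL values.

(Dracula, NULL); (Emma, NULL); (Giver, 3); (Giver, 3); (Giver, 6); (Giver, 6); (Iliad, 3); (Iliad, 3); (Kindred, 3); (Kindred, 3); (Kindred, 6); (Kindred, 6); (Walden, 3); (Walden, 3); (Walden, 6); (Walden, 6); (NULL, NULL)

LEFT JOIN keeps every row from `books`; unmatched rows get NULL for `loans`'s columns.
Matching on l.book_id > r.book_id. A NULL in a compared column never satisfies the condition.
- l (book_id=8) pairs with 4 row(s) of r.
- l (book_id=9) pairs with 4 row(s) of r.
- l (book_id=5) pairs with 2 row(s) of r.
- l (book_id=8) pairs with 4 row(s) of r.
- l (book_id=3) has no partner → padded with NULL.
- l (book_id=3) has no partner → padded with NULL.
- l (book_id=NULL) has no partner → padded with NULL.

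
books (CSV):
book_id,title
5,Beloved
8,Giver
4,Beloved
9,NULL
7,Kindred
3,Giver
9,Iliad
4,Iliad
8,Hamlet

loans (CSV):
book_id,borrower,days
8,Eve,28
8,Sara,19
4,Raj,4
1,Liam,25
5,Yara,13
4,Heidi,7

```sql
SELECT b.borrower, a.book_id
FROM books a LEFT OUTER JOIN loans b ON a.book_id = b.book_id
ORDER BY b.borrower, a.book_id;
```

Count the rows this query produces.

LEFT JOIN keeps every row from `books`; unmatched rows get NULL for `loans`'s columns.
Matching on a.book_id = b.book_id.
- a (book_id=5) pairs with 1 row(s) of b.
- a (book_id=8) pairs with 2 row(s) of b.
- a (book_id=4) pairs with 2 row(s) of b.
- a (book_id=9) has no partner → padded with NULL.
- a (book_id=7) has no partner → padded with NULL.
- a (book_id=3) has no partner → padded with NULL.
- a (book_id=9) has no partner → padded with NULL.
- a (book_id=4) pairs with 2 row(s) of b.
- a (book_id=8) pairs with 2 row(s) of b.
Total: 9 matched + 4 padded = 13 rows.

13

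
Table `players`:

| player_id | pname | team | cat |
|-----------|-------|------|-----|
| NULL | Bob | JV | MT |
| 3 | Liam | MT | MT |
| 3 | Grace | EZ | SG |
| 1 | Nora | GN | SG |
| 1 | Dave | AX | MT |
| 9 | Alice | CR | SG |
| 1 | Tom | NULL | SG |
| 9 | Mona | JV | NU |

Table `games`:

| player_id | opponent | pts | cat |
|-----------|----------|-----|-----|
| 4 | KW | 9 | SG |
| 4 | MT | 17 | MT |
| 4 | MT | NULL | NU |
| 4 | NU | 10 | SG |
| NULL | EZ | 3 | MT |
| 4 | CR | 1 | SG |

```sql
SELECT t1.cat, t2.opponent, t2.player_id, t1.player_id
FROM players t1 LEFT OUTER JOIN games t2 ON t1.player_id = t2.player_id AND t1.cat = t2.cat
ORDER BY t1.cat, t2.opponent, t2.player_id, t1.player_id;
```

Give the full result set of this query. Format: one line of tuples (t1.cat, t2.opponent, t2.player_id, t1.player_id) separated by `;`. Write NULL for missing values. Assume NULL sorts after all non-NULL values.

LEFT JOIN keeps every row from `players`; unmatched rows get NULL for `games`'s columns.
Matching on t1.player_id = t2.player_id AND t1.cat = t2.cat. A NULL in a compared column never satisfies the condition.
Matched pairs: 0; unmatched t1 rows kept: 8.

(MT, NULL, NULL, 1); (MT, NULL, NULL, 3); (MT, NULL, NULL, NULL); (NU, NULL, NULL, 9); (SG, NULL, NULL, 1); (SG, NULL, NULL, 1); (SG, NULL, NULL, 3); (SG, NULL, NULL, 9)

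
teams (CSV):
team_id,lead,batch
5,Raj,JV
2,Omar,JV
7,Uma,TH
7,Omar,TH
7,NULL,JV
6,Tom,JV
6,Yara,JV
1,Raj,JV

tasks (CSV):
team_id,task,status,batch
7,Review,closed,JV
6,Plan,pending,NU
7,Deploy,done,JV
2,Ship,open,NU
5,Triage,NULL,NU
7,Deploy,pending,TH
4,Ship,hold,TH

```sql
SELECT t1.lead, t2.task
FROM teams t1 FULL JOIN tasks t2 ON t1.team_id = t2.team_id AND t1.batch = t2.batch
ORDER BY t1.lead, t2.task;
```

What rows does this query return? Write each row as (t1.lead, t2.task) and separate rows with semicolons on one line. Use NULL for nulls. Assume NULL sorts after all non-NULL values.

FULL OUTER JOIN keeps every row from both sides; unmatched rows get NULL for the other side's columns.
Matching on t1.team_id = t2.team_id AND t1.batch = t2.batch.
- t1 row (team_id=5, batch=JV): no match → kept, t2 columns NULL.
- t1 row (team_id=2, batch=JV): no match → kept, t2 columns NULL.
- t1 row (team_id=7, batch=TH): matches 1 t2 row(s) → 1 output row(s).
- t1 row (team_id=7, batch=TH): matches 1 t2 row(s) → 1 output row(s).
- t1 row (team_id=7, batch=JV): matches 2 t2 row(s) → 2 output row(s).
- t1 row (team_id=6, batch=JV): no match → kept, t2 columns NULL.
- t1 row (team_id=6, batch=JV): no match → kept, t2 columns NULL.
- t1 row (team_id=1, batch=JV): no match → kept, t2 columns NULL.
- 4 row(s) from t2 found no t1 partner → padded with NULL.

(Omar, Deploy); (Omar, NULL); (Raj, NULL); (Raj, NULL); (Tom, NULL); (Uma, Deploy); (Yara, NULL); (NULL, Deploy); (NULL, Plan); (NULL, Review); (NULL, Ship); (NULL, Ship); (NULL, Triage)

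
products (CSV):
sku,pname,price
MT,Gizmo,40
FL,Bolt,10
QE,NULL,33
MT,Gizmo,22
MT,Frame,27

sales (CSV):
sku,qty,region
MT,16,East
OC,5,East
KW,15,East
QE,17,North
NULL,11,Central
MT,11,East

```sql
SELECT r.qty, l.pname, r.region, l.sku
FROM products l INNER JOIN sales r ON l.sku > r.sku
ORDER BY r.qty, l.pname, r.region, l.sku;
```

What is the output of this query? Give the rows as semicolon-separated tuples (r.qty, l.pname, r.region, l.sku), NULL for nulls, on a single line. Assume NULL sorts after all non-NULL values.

INNER JOIN keeps only pairs where the ON condition holds.
Matching on l.sku > r.sku. A NULL in a compared column never satisfies the condition.
- l (sku=MT) pairs with 1 row(s) of r.
- l (sku=FL) has no partner → excluded.
- l (sku=QE) pairs with 4 row(s) of r.
- l (sku=MT) pairs with 1 row(s) of r.
- l (sku=MT) pairs with 1 row(s) of r.
After projecting and ordering:
r.qty | l.pname | r.region | l.sku
5 | NULL | East | QE
11 | NULL | East | QE
15 | Frame | East | MT
15 | Gizmo | East | MT
15 | Gizmo | East | MT
15 | NULL | East | QE
16 | NULL | East | QE

(5, NULL, East, QE); (11, NULL, East, QE); (15, Frame, East, MT); (15, Gizmo, East, MT); (15, Gizmo, East, MT); (15, NULL, East, QE); (16, NULL, East, QE)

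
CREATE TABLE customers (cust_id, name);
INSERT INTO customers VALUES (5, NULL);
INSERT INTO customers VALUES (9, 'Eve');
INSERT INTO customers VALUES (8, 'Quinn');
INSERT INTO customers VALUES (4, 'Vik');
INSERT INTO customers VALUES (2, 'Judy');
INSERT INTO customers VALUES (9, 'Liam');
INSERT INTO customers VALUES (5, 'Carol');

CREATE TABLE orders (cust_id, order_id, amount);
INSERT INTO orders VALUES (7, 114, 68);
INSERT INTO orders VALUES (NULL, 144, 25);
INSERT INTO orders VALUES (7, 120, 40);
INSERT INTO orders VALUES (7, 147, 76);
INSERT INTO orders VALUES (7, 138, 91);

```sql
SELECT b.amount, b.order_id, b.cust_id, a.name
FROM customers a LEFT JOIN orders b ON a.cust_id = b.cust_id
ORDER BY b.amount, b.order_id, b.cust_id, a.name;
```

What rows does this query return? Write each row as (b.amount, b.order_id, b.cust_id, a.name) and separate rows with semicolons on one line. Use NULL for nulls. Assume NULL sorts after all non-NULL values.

LEFT JOIN keeps every row from `customers`; unmatched rows get NULL for `orders`'s columns.
Matching on a.cust_id = b.cust_id. A NULL in a compared column never satisfies the condition.
- cust_id=5: no b row matches, row kept with b columns NULL.
- cust_id=9: no b row matches, row kept with b columns NULL.
- cust_id=8: no b row matches, row kept with b columns NULL.
- cust_id=4: no b row matches, row kept with b columns NULL.
- cust_id=2: no b row matches, row kept with b columns NULL.
- cust_id=9: no b row matches, row kept with b columns NULL.
- cust_id=5: no b row matches, row kept with b columns NULL.
After projecting and ordering:
b.amount | b.order_id | b.cust_id | a.name
NULL | NULL | NULL | Carol
NULL | NULL | NULL | Eve
NULL | NULL | NULL | Judy
NULL | NULL | NULL | Liam
NULL | NULL | NULL | Quinn
NULL | NULL | NULL | Vik
NULL | NULL | NULL | NULL

(NULL, NULL, NULL, Carol); (NULL, NULL, NULL, Eve); (NULL, NULL, NULL, Judy); (NULL, NULL, NULL, Liam); (NULL, NULL, NULL, Quinn); (NULL, NULL, NULL, Vik); (NULL, NULL, NULL, NULL)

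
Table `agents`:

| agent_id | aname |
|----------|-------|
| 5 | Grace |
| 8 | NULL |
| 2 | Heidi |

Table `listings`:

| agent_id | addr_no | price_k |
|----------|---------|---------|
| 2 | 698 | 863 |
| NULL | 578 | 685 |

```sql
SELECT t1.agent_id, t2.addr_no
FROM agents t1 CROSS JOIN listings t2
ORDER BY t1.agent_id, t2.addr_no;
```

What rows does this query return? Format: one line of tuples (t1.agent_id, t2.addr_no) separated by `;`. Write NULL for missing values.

CROSS JOIN pairs every row of `agents` with every row of `listings`: 3 × 2 = 6 rows.

(2, 578); (2, 698); (5, 578); (5, 698); (8, 578); (8, 698)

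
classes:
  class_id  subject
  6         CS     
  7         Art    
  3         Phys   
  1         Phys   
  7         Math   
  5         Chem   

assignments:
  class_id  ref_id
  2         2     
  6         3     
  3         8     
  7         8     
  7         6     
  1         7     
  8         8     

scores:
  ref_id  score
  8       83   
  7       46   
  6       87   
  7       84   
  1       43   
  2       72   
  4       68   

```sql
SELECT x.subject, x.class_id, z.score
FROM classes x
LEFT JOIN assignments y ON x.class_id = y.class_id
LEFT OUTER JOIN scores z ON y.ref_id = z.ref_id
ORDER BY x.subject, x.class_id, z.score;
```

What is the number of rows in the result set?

9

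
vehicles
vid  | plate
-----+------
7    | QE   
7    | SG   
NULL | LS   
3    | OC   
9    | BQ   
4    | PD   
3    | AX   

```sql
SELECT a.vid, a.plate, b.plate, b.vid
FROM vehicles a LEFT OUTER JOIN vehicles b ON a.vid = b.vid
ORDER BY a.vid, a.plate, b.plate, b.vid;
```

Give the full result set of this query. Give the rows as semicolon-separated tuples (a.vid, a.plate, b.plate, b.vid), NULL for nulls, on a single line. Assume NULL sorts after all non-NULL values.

(3, AX, AX, 3); (3, AX, OC, 3); (3, OC, AX, 3); (3, OC, OC, 3); (4, PD, PD, 4); (7, QE, QE, 7); (7, QE, SG, 7); (7, SG, QE, 7); (7, SG, SG, 7); (9, BQ, BQ, 9); (NULL, LS, NULL, NULL)

LEFT JOIN keeps every row from `vehicles a`; unmatched rows get NULL for `vehicles b`'s columns.
Matching on a.vid = b.vid. A NULL in a compared column never satisfies the condition.
- vid=7: 2 matching b row(s), so 2 row(s) emitted.
- vid=7: 2 matching b row(s), so 2 row(s) emitted.
- vid=NULL: no b row matches, row kept with b columns NULL.
- vid=3: 2 matching b row(s), so 2 row(s) emitted.
- vid=9: 1 matching b row(s), so 1 row(s) emitted.
- vid=4: 1 matching b row(s), so 1 row(s) emitted.
- vid=3: 2 matching b row(s), so 2 row(s) emitted.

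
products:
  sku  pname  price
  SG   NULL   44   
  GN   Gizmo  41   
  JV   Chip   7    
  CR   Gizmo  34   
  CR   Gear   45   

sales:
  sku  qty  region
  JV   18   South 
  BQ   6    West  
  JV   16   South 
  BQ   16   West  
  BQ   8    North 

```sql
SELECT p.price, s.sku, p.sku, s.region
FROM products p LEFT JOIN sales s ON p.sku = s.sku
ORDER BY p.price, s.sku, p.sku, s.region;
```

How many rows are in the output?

6

LEFT JOIN keeps every row from `products`; unmatched rows get NULL for `sales`'s columns.
Matching on p.sku = s.sku.
Matched pairs: 2; unmatched p rows kept: 4.
Total: 2 matched + 4 padded = 6 rows.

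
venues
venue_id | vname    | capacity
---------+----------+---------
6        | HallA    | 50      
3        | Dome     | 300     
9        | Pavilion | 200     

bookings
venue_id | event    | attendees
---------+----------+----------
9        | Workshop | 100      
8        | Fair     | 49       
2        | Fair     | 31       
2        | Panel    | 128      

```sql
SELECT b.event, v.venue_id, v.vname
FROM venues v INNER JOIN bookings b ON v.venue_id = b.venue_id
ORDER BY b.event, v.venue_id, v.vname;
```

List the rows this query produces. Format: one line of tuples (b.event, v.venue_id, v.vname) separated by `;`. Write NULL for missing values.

(Workshop, 9, Pavilion)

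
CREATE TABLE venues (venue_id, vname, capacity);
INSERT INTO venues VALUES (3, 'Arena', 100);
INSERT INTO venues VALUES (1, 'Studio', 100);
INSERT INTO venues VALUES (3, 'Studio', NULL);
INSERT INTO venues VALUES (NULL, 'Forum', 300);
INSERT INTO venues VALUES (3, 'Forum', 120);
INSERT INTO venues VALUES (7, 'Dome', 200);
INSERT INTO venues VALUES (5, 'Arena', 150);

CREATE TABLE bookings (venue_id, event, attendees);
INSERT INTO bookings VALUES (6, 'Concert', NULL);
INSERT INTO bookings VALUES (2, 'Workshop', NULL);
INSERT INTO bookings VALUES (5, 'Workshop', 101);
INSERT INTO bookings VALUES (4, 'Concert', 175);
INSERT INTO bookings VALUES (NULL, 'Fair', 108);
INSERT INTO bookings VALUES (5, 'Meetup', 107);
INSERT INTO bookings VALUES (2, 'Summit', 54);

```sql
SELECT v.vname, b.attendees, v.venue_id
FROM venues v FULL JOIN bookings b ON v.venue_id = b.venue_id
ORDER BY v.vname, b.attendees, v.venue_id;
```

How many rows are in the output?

FULL OUTER JOIN keeps every row from both sides; unmatched rows get NULL for the other side's columns.
Matching on v.venue_id = b.venue_id. A NULL in a compared column never satisfies the condition.
- venue_id=3: no b row matches, row kept with b columns NULL.
- venue_id=1: no b row matches, row kept with b columns NULL.
- venue_id=3: no b row matches, row kept with b columns NULL.
- venue_id=NULL: no b row matches, row kept with b columns NULL.
- venue_id=3: no b row matches, row kept with b columns NULL.
- venue_id=7: no b row matches, row kept with b columns NULL.
- venue_id=5: 2 matching b row(s), so 2 row(s) emitted.
- 5 row(s) from b found no v partner → padded with NULL.
Total: 2 matched + 11 padded = 13 rows.

13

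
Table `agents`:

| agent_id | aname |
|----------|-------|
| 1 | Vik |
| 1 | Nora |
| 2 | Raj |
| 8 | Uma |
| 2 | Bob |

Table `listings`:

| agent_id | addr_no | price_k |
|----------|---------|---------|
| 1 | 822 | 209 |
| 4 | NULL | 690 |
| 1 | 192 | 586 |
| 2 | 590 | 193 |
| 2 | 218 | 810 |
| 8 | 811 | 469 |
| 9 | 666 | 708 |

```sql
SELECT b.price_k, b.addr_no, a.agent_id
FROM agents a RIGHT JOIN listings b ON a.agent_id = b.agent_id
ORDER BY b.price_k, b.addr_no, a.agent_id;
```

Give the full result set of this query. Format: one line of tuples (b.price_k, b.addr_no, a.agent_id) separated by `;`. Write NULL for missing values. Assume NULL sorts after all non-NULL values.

(193, 590, 2); (193, 590, 2); (209, 822, 1); (209, 822, 1); (469, 811, 8); (586, 192, 1); (586, 192, 1); (690, NULL, NULL); (708, 666, NULL); (810, 218, 2); (810, 218, 2)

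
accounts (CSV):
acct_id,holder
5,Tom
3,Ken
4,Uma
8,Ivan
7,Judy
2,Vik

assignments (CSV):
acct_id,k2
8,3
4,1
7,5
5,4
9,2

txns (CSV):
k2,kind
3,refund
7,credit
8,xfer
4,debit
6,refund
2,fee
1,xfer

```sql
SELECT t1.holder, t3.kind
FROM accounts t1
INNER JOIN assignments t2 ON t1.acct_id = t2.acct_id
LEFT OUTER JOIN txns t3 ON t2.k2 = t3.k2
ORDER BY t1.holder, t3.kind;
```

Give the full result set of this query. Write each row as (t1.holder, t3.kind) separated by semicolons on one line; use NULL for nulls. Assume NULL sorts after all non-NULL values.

Joins associate left-to-right: accounts INNER JOIN assignments on acct_id gives 4 intermediate row(s).
Then LEFT JOIN `txns t3` on k2: each of those 4 rows is kept; rows whose t2.k2 has no match in t3 get NULL for t3's columns.

(Ivan, refund); (Judy, NULL); (Tom, debit); (Uma, xfer)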